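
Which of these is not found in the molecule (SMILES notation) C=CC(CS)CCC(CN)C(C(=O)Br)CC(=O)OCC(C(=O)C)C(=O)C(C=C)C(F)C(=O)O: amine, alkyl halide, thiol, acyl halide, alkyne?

alkyne

thiol: present (CH(CH2SH) — pendant –CH2SH → thiol).
acyl halide: present (CH(COBr) — pendant –C(=O)X: carbonyl C bonded to C and halogen → acyl halide).
amine: present (CH(CH2NH2) — pendant –CH2NH2: N on sp³ C, no adjacent C=O → amine).
alkyl halide: present (CH(F) — halogen on an sp³ carbon → alkyl halide).
alkyne: no segment matches this pattern.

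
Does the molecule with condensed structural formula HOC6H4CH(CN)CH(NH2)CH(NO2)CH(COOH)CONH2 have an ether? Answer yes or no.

no

Working along the chain:
  HOC6H4: –OH attached directly to an aromatic ring → phenol (not alcohol); the ring itself is an arene.
  CH(CN): pendant –C≡N: nitrile.
  CH(NH2): –NH2 on an sp³ carbon with no adjacent C=O → amine.
  CH(NO2): –NO2 on an sp³ carbon → nitro (the N=O is not a carbonyl).
  CH(COOH): pendant –COOH: carbonyl C bonded to C and –OH → carboxylic acid.
  CONH2: –C(=O)NH2: carbonyl C bonded to C and to N → amide (the N is not a separate amine).
The groups actually present are: amide, amine, arene, carboxylic acid, nitrile, nitro, phenol.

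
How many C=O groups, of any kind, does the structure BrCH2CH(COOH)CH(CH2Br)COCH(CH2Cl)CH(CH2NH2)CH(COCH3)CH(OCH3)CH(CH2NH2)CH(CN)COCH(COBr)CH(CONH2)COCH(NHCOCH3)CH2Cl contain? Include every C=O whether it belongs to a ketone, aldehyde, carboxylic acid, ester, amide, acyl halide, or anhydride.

8

CH(COOH): carboxylic acid, 1 C=O (running total 1).
CO: ketone, 1 C=O (running total 2).
CH(COCH3): ketone, 1 C=O (running total 3).
CO: ketone, 1 C=O (running total 4).
CH(COBr): acyl halide, 1 C=O (running total 5).
CH(CONH2): amide, 1 C=O (running total 6).
CO: ketone, 1 C=O (running total 7).
CH(NHCOCH3): amide, 1 C=O (running total 8).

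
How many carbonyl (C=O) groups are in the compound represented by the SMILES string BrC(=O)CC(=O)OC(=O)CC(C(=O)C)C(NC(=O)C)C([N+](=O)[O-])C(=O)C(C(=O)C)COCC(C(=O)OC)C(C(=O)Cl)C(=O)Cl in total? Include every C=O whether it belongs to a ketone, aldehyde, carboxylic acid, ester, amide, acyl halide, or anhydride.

BrCO: acyl halide, 1 C=O (running total 1).
CH2CO-O-COCH2: anhydride, 2 C=O (running total 3).
CH(COCH3): ketone, 1 C=O (running total 4).
CH(NHCOCH3): amide, 1 C=O (running total 5).
CO: ketone, 1 C=O (running total 6).
CH(COCH3): ketone, 1 C=O (running total 7).
CH(COOCH3): ester, 1 C=O (running total 8).
CH(COCl): acyl halide, 1 C=O (running total 9).
COCl: acyl halide, 1 C=O (running total 10).

10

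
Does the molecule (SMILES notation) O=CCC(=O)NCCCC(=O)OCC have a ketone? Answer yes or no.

terminal –CHO: carbonyl C bonded to H and C → aldehyde.
–C(=O)–N– linkage → amide (the N is not an amine).
–C(=O)–O–C with C on the carbonyl side → ester.
In CH2COOCH2, the C=O is bonded to an –O–C group, which defines an ester, not a ketone. In CH2CONHCH2, the C=O is bonded to nitrogen, which defines an amide, not a ketone. In OHC, the carbonyl carbon carries an H, so it is an aldehyde, not a ketone.
The groups actually present are: aldehyde, amide, ester.

no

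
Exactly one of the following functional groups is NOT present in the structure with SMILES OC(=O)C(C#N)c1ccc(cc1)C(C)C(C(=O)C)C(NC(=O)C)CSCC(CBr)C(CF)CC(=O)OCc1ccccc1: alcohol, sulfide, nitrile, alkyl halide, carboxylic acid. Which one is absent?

alcohol

nitrile: present (CH(CN) — pendant –C≡N: nitrile).
sulfide: present (CH2SCH2 — C–S–C linkage → sulfide (thioether)).
alkyl halide: present (CH(CH2Br) — pendant –CH2X: halogen on sp³ carbon → alkyl halide).
carboxylic acid: present (HOOC — –COOH: carbonyl C bonded to –OH and C → carboxylic acid (the –OH is not a separate alcohol)).
alcohol: absent. In HOOC, the –OH sits on a carbonyl carbon, making it part of a carboxylic acid, not an alcohol.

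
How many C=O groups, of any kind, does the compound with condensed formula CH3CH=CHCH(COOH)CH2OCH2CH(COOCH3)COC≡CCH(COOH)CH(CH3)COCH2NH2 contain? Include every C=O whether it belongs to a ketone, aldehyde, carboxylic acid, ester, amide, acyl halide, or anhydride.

CH(COOH): carboxylic acid, 1 C=O (running total 1).
CH(COOCH3): ester, 1 C=O (running total 2).
CO: ketone, 1 C=O (running total 3).
CH(COOH): carboxylic acid, 1 C=O (running total 4).
CO: ketone, 1 C=O (running total 5).

5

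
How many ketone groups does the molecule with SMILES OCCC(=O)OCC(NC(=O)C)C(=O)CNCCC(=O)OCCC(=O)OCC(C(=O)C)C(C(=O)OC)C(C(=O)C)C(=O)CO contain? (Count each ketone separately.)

Taking each segment in turn:
  HOCH2: HO– on an sp³ carbon → alcohol.
  CH2COOCH2: –C(=O)–O–C with C on the carbonyl side → ester.
  CH(NHCOCH3): pendant –NHC(=O)CH3: N bonded to a carbonyl → amide (not amine).
  CO: –C(=O)– with carbon on both sides → ketone.
  CH2NHCH2: C–N–C with sp³ carbons and no adjacent C=O → amine (secondary).
  CH2COOCH2: –C(=O)–O–C with C on the carbonyl side → ester.
  CH2COOCH2: –C(=O)–O–C with C on the carbonyl side → ester.
  CH(COCH3): pendant –COCH3: carbonyl C bonded to two carbons → ketone.
  CH(COOCH3): pendant –COOCH3: carbonyl C bonded to C and –OCH3 → ester.
  CH(COCH3): pendant –COCH3: carbonyl C bonded to two carbons → ketone.
  CO: –C(=O)– with carbon on both sides → ketone.
  CH2OH: –OH on an sp³ carbon → alcohol.
Ketone appears at: CO, CH(COCH3), CH(COCH3), CO → 4.

4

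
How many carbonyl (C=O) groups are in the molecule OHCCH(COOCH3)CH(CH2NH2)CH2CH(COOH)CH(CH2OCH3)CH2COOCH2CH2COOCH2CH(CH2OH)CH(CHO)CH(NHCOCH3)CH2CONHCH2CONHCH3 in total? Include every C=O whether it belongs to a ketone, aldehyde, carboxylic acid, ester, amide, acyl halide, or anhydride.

OHC: aldehyde, 1 C=O (running total 1).
CH(COOCH3): ester, 1 C=O (running total 2).
CH(COOH): carboxylic acid, 1 C=O (running total 3).
CH2COOCH2: ester, 1 C=O (running total 4).
CH2COOCH2: ester, 1 C=O (running total 5).
CH(CHO): aldehyde, 1 C=O (running total 6).
CH(NHCOCH3): amide, 1 C=O (running total 7).
CH2CONHCH2: amide, 1 C=O (running total 8).
CONHCH3: amide, 1 C=O (running total 9).

9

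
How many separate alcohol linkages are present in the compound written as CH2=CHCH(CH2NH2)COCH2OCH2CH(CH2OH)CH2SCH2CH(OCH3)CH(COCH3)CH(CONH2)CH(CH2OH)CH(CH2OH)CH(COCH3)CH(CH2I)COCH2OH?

C=C double bond → alkene.
pendant –CH2NH2: N on sp³ C, no adjacent C=O → amine.
–C(=O)– with carbon on both sides → ketone.
C–O–C with sp³ carbons on both sides and no adjacent C=O → ether.
pendant –CH2OH on an sp³ backbone C → alcohol.
C–S–C linkage → sulfide (thioether).
pendant –OCH3: C–O–C with sp³ C, no adjacent C=O → ether.
pendant –COCH3: carbonyl C bonded to two carbons → ketone.
pendant –CONH2: carbonyl C bonded to C and N → amide.
pendant –CH2OH on an sp³ backbone C → alcohol.
pendant –CH2OH on an sp³ backbone C → alcohol.
pendant –COCH3: carbonyl C bonded to two carbons → ketone.
pendant –CH2X: halogen on sp³ carbon → alkyl halide.
–C(=O)– with carbon on both sides → ketone.
–OH on an sp³ carbon → alcohol.
Alcohol appears at: CH(CH2OH), CH(CH2OH), CH(CH2OH), CH2OH → 4.

4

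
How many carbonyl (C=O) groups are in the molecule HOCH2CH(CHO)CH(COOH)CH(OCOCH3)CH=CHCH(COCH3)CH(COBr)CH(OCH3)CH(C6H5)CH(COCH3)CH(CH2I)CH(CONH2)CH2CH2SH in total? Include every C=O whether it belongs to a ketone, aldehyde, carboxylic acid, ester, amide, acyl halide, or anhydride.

CH(CHO): aldehyde, 1 C=O (running total 1).
CH(COOH): carboxylic acid, 1 C=O (running total 2).
CH(OCOCH3): ester, 1 C=O (running total 3).
CH(COCH3): ketone, 1 C=O (running total 4).
CH(COBr): acyl halide, 1 C=O (running total 5).
CH(COCH3): ketone, 1 C=O (running total 6).
CH(CONH2): amide, 1 C=O (running total 7).

7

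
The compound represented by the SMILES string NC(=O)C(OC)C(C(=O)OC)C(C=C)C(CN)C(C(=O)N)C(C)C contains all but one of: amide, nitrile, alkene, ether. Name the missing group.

ether: present (CH(OCH3) — pendant –OCH3: C–O–C with sp³ C, no adjacent C=O → ether).
alkene: present (CH(CH=CH2) — pendant –CH=CH2: C=C double bond → alkene).
amide: present (H2NCO — –C(=O)NH2: carbonyl C bonded to C and to N → amide (the N is not a separate amine)).
nitrile: no segment matches this pattern.

nitrile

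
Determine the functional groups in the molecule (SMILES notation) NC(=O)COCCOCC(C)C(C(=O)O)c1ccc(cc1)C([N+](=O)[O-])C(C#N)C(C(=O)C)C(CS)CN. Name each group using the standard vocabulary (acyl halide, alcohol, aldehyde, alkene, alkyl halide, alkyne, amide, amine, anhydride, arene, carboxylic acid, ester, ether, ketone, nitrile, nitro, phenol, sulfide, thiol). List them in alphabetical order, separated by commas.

amide, amine, arene, carboxylic acid, ether, ketone, nitrile, nitro, thiol

Taking each segment in turn:
  H2NCO: –C(=O)NH2: carbonyl C bonded to C and to N → amide (the N is not a separate amine).
  CH2OCH2: C–O–C with sp³ carbons on both sides and no adjacent C=O → ether.
  CH2OCH2: C–O–C with sp³ carbons on both sides and no adjacent C=O → ether.
  CH(COOH): pendant –COOH: carbonyl C bonded to C and –OH → carboxylic acid.
  C6H4: para-disubstituted benzene ring → arene.
  CH(NO2): –NO2 on an sp³ carbon → nitro (the N=O is not a carbonyl).
  CH(CN): pendant –C≡N: nitrile.
  CH(COCH3): pendant –COCH3: carbonyl C bonded to two carbons → ketone.
  CH(CH2SH): pendant –CH2SH → thiol.
  CH2NH2: –NH2 on an sp³ carbon with no adjacent C=O → amine.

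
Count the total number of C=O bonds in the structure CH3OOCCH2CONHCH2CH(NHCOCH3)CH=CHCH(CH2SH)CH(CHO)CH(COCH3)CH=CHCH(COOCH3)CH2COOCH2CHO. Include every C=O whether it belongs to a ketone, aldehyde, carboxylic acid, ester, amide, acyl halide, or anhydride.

8

CH3OOC: ester, 1 C=O (running total 1).
CH2CONHCH2: amide, 1 C=O (running total 2).
CH(NHCOCH3): amide, 1 C=O (running total 3).
CH(CHO): aldehyde, 1 C=O (running total 4).
CH(COCH3): ketone, 1 C=O (running total 5).
CH(COOCH3): ester, 1 C=O (running total 6).
CH2COOCH2: ester, 1 C=O (running total 7).
CHO: aldehyde, 1 C=O (running total 8).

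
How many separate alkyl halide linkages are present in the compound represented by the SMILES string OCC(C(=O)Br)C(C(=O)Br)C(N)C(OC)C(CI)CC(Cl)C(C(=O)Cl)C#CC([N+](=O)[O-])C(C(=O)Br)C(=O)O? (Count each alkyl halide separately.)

Taking each segment in turn:
  HOCH2: HO– on an sp³ carbon → alcohol.
  CH(COBr): pendant –C(=O)X: carbonyl C bonded to C and halogen → acyl halide.
  CH(COBr): pendant –C(=O)X: carbonyl C bonded to C and halogen → acyl halide.
  CH(NH2): –NH2 on an sp³ carbon with no adjacent C=O → amine.
  CH(OCH3): pendant –OCH3: C–O–C with sp³ C, no adjacent C=O → ether.
  CH(CH2I): pendant –CH2X: halogen on sp³ carbon → alkyl halide.
  CH(Cl): halogen on an sp³ carbon → alkyl halide.
  CH(COCl): pendant –C(=O)X: carbonyl C bonded to C and halogen → acyl halide.
  C≡C: C≡C triple bond → alkyne.
  CH(NO2): –NO2 on an sp³ carbon → nitro (the N=O is not a carbonyl).
  CH(COBr): pendant –C(=O)X: carbonyl C bonded to C and halogen → acyl halide.
  COOH: –COOH: carbonyl C bonded to –OH and C → carboxylic acid (the –OH is not a separate alcohol).
Alkyl halide appears at: CH(CH2I), CH(Cl) → 2.

2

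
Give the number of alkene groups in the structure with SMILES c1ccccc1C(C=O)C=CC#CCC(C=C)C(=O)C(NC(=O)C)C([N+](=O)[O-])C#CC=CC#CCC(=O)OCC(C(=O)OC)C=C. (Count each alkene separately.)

Reading the structure from left to right:
  C6H5: C6H5– phenyl ring → arene.
  CH(CHO): pendant –CHO: carbonyl C bonded to C and H → aldehyde.
  CH=CH: C=C double bond → alkene.
  C≡C: C≡C triple bond → alkyne.
  CH(CH=CH2): pendant –CH=CH2: C=C double bond → alkene.
  CO: –C(=O)– with carbon on both sides → ketone.
  CH(NHCOCH3): pendant –NHC(=O)CH3: N bonded to a carbonyl → amide (not amine).
  CH(NO2): –NO2 on an sp³ carbon → nitro (the N=O is not a carbonyl).
  C≡C: C≡C triple bond → alkyne.
  CH=CH: C=C double bond → alkene.
  C≡C: C≡C triple bond → alkyne.
  CH2COOCH2: –C(=O)–O–C with C on the carbonyl side → ester.
  CH(COOCH3): pendant –COOCH3: carbonyl C bonded to C and –OCH3 → ester.
  CH=CH2: C=C double bond → alkene.
Alkene appears at: CH=CH, CH(CH=CH2), CH=CH, CH=CH2 → 4.

4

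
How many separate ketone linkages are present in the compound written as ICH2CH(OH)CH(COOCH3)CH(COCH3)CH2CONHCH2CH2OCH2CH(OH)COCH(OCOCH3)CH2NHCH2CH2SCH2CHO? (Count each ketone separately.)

2

Working along the chain:
  ICH2: halogen on an sp³ carbon → alkyl halide.
  CH(OH): –OH on an sp³ carbon → alcohol (secondary).
  CH(COOCH3): pendant –COOCH3: carbonyl C bonded to C and –OCH3 → ester.
  CH(COCH3): pendant –COCH3: carbonyl C bonded to two carbons → ketone.
  CH2CONHCH2: –C(=O)–N– linkage → amide (the N is not an amine).
  CH2OCH2: C–O–C with sp³ carbons on both sides and no adjacent C=O → ether.
  CH(OH): –OH on an sp³ carbon → alcohol (secondary).
  CO: –C(=O)– with carbon on both sides → ketone.
  CH(OCOCH3): pendant –OC(=O)CH3: an acyloxy group → ester.
  CH2NHCH2: C–N–C with sp³ carbons and no adjacent C=O → amine (secondary).
  CH2SCH2: C–S–C linkage → sulfide (thioether).
  CHO: terminal –CHO: carbonyl C bonded to H and C → aldehyde.
Ketone appears at: CH(COCH3), CO → 2.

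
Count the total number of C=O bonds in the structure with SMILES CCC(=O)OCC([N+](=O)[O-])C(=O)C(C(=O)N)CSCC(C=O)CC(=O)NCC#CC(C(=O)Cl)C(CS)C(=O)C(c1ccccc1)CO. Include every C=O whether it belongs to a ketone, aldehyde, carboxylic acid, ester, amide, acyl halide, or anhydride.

CH2COOCH2: ester, 1 C=O (running total 1).
CO: ketone, 1 C=O (running total 2).
CH(CONH2): amide, 1 C=O (running total 3).
CH(CHO): aldehyde, 1 C=O (running total 4).
CH2CONHCH2: amide, 1 C=O (running total 5).
CH(COCl): acyl halide, 1 C=O (running total 6).
CO: ketone, 1 C=O (running total 7).

7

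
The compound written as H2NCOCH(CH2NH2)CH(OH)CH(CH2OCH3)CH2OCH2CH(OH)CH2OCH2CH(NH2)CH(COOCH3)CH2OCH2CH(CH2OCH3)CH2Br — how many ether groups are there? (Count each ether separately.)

5

Taking each segment in turn:
  H2NCO: –C(=O)NH2: carbonyl C bonded to C and to N → amide (the N is not a separate amine).
  CH(CH2NH2): pendant –CH2NH2: N on sp³ C, no adjacent C=O → amine.
  CH(OH): –OH on an sp³ carbon → alcohol (secondary).
  CH(CH2OCH3): pendant –CH2OCH3: C–O–C linkage → ether.
  CH2OCH2: C–O–C with sp³ carbons on both sides and no adjacent C=O → ether.
  CH(OH): –OH on an sp³ carbon → alcohol (secondary).
  CH2OCH2: C–O–C with sp³ carbons on both sides and no adjacent C=O → ether.
  CH(NH2): –NH2 on an sp³ carbon with no adjacent C=O → amine.
  CH(COOCH3): pendant –COOCH3: carbonyl C bonded to C and –OCH3 → ester.
  CH2OCH2: C–O–C with sp³ carbons on both sides and no adjacent C=O → ether.
  CH(CH2OCH3): pendant –CH2OCH3: C–O–C linkage → ether.
  CH2Br: halogen on an sp³ carbon → alkyl halide.
Ether appears at: CH(CH2OCH3), CH2OCH2, CH2OCH2, CH2OCH2, CH(CH2OCH3) → 5.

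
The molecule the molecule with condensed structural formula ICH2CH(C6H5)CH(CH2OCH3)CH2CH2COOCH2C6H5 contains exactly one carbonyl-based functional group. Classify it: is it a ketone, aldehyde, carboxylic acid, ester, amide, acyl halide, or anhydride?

ester

The carbonyl is in the CH2COOCH2 segment: –C(=O)–O–C with C on the carbonyl side → ester.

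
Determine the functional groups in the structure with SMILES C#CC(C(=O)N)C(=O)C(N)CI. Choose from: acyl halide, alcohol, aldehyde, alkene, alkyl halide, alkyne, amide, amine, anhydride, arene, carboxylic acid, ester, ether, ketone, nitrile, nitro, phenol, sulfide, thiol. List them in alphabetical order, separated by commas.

alkyl halide, alkyne, amide, amine, ketone

Reading the structure from left to right:
  HC≡C: C≡C triple bond → alkyne.
  CH(CONH2): pendant –CONH2: carbonyl C bonded to C and N → amide.
  CO: –C(=O)– with carbon on both sides → ketone.
  CH(NH2): –NH2 on an sp³ carbon with no adjacent C=O → amine.
  CH2I: halogen on an sp³ carbon → alkyl halide.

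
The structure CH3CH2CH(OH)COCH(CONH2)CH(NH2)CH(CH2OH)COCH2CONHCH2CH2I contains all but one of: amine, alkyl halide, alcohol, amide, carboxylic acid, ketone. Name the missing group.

amide: present (CH(CONH2) — pendant –CONH2: carbonyl C bonded to C and N → amide).
alkyl halide: present (CH2I — halogen on an sp³ carbon → alkyl halide).
alcohol: present (CH(OH) — –OH on an sp³ carbon → alcohol (secondary)).
ketone: present (CO — –C(=O)– with carbon on both sides → ketone).
amine: present (CH(NH2) — –NH2 on an sp³ carbon with no adjacent C=O → amine).
carboxylic acid: absent. In each of CH(CONH2) and CH2CONHCH2, the carbonyl is bonded to nitrogen, not to –OH; that is an amide.

carboxylic acid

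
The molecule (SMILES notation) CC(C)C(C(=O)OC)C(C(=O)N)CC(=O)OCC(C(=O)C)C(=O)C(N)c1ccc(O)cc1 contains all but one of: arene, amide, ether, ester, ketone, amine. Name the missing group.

ether

ketone: present (CH(COCH3) — pendant –COCH3: carbonyl C bonded to two carbons → ketone).
ester: present (CH(COOCH3) — pendant –COOCH3: carbonyl C bonded to C and –OCH3 → ester).
arene: present (C6H4OH — –OH attached directly to an aromatic ring → phenol (not alcohol); the ring itself is an arene).
amide: present (CH(CONH2) — pendant –CONH2: carbonyl C bonded to C and N → amide).
amine: present (CH(NH2) — –NH2 on an sp³ carbon with no adjacent C=O → amine).
ether: absent. In each of CH(COOCH3) and CH2COOCH2, the C–O–C oxygen is adjacent to a C=O, so it belongs to an ester, not an ether.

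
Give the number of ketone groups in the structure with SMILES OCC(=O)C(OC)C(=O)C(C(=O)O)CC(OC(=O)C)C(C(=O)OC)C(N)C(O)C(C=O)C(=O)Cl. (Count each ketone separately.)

2

HO– on an sp³ carbon → alcohol.
–C(=O)– with carbon on both sides → ketone.
pendant –OCH3: C–O–C with sp³ C, no adjacent C=O → ether.
–C(=O)– with carbon on both sides → ketone.
pendant –COOH: carbonyl C bonded to C and –OH → carboxylic acid.
pendant –OC(=O)CH3: an acyloxy group → ester.
pendant –COOCH3: carbonyl C bonded to C and –OCH3 → ester.
–NH2 on an sp³ carbon with no adjacent C=O → amine.
–OH on an sp³ carbon → alcohol (secondary).
pendant –CHO: carbonyl C bonded to C and H → aldehyde.
–C(=O)Cl: carbonyl C bonded to C and to a halogen → acyl halide (not alkyl halide).
Ketone appears at: CO, CO → 2.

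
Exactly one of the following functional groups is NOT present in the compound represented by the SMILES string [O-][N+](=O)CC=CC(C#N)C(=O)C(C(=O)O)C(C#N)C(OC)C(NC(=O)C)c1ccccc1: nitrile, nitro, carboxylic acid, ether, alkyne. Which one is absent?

alkyne

nitrile: present (CH(CN) — pendant –C≡N: nitrile).
carboxylic acid: present (CH(COOH) — pendant –COOH: carbonyl C bonded to C and –OH → carboxylic acid).
nitro: present (O2NCH2 — –NO2 on carbon → nitro group).
ether: present (CH(OCH3) — pendant –OCH3: C–O–C with sp³ C, no adjacent C=O → ether).
alkyne: absent. In CH(CN), the triple bond is C≡N, not C≡C, so it is a nitrile.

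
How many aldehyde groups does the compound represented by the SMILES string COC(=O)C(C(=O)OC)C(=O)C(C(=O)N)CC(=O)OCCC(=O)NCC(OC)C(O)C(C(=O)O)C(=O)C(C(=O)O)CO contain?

0

CH3O–C(=O)–: carbonyl C bonded to C and to –OCH3 → ester (not ketone + ether).
pendant –COOCH3: carbonyl C bonded to C and –OCH3 → ester.
–C(=O)– with carbon on both sides → ketone.
pendant –CONH2: carbonyl C bonded to C and N → amide.
–C(=O)–O–C with C on the carbonyl side → ester.
–C(=O)–N– linkage → amide (the N is not an amine).
pendant –OCH3: C–O–C with sp³ C, no adjacent C=O → ether.
–OH on an sp³ carbon → alcohol (secondary).
pendant –COOH: carbonyl C bonded to C and –OH → carboxylic acid.
–C(=O)– with carbon on both sides → ketone.
pendant –COOH: carbonyl C bonded to C and –OH → carboxylic acid.
–OH on an sp³ carbon → alcohol.
No segment is a aldehyde: CH3OOC is ester, not aldehyde; CH(COOCH3) is ester, not aldehyde; CO is ketone, not aldehyde. → 0.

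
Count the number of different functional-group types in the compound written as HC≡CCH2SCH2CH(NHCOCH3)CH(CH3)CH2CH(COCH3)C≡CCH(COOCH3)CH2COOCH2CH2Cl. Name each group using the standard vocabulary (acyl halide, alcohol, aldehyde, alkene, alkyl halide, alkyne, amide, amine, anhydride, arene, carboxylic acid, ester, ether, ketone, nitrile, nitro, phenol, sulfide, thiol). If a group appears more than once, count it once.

Working along the chain:
  HC≡C: C≡C triple bond → alkyne.
  CH2SCH2: C–S–C linkage → sulfide (thioether).
  CH(NHCOCH3): pendant –NHC(=O)CH3: N bonded to a carbonyl → amide (not amine).
  CH(COCH3): pendant –COCH3: carbonyl C bonded to two carbons → ketone.
  C≡C: C≡C triple bond → alkyne.
  CH(COOCH3): pendant –COOCH3: carbonyl C bonded to C and –OCH3 → ester.
  CH2COOCH2: –C(=O)–O–C with C on the carbonyl side → ester.
  CH2Cl: halogen on an sp³ carbon → alkyl halide.
Distinct types present: alkyl halide, alkyne, amide, ester, ketone, sulfide.

6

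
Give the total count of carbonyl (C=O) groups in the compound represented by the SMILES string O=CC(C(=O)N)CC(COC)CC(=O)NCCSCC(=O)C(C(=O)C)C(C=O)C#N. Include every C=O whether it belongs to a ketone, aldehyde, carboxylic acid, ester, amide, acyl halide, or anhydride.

OHC: aldehyde, 1 C=O (running total 1).
CH(CONH2): amide, 1 C=O (running total 2).
CH2CONHCH2: amide, 1 C=O (running total 3).
CO: ketone, 1 C=O (running total 4).
CH(COCH3): ketone, 1 C=O (running total 5).
CH(CHO): aldehyde, 1 C=O (running total 6).

6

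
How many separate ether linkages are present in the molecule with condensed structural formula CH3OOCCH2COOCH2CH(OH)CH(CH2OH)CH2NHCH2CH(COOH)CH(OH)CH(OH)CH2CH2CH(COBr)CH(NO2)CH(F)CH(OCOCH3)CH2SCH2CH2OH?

Reading the structure from left to right:
  CH3OOC: CH3O–C(=O)–: carbonyl C bonded to C and to –OCH3 → ester (not ketone + ether).
  CH2COOCH2: –C(=O)–O–C with C on the carbonyl side → ester.
  CH(OH): –OH on an sp³ carbon → alcohol (secondary).
  CH(CH2OH): pendant –CH2OH on an sp³ backbone C → alcohol.
  CH2NHCH2: C–N–C with sp³ carbons and no adjacent C=O → amine (secondary).
  CH(COOH): pendant –COOH: carbonyl C bonded to C and –OH → carboxylic acid.
  CH(OH): –OH on an sp³ carbon → alcohol (secondary).
  CH(OH): –OH on an sp³ carbon → alcohol (secondary).
  CH(COBr): pendant –C(=O)X: carbonyl C bonded to C and halogen → acyl halide.
  CH(NO2): –NO2 on an sp³ carbon → nitro (the N=O is not a carbonyl).
  CH(F): halogen on an sp³ carbon → alkyl halide.
  CH(OCOCH3): pendant –OC(=O)CH3: an acyloxy group → ester.
  CH2SCH2: C–S–C linkage → sulfide (thioether).
  CH2OH: –OH on an sp³ carbon → alcohol.
No segment is a ether: CH3OOC is ester, not ether; CH2COOCH2 is ester, not ether; CH(OH) is alcohol, not ether. → 0.

0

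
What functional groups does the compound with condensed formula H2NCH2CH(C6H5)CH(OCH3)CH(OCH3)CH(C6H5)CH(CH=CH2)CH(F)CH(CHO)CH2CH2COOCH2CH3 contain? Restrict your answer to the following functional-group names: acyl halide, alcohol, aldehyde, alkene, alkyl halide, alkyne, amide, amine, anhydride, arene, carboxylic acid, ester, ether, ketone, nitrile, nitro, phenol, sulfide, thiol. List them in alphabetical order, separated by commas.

–NH2 on an sp³ carbon with no adjacent C=O → amine.
pendant –C6H5: benzene ring → arene.
pendant –OCH3: C–O–C with sp³ C, no adjacent C=O → ether.
pendant –OCH3: C–O–C with sp³ C, no adjacent C=O → ether.
pendant –C6H5: benzene ring → arene.
pendant –CH=CH2: C=C double bond → alkene.
halogen on an sp³ carbon → alkyl halide.
pendant –CHO: carbonyl C bonded to C and H → aldehyde.
–C(=O)OCH2CH3: carbonyl C bonded to C and to –OEt → ester.

aldehyde, alkene, alkyl halide, amine, arene, ester, ether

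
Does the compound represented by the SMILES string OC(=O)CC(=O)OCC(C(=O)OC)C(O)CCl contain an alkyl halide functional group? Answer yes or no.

–COOH: carbonyl C bonded to –OH and C → carboxylic acid (the –OH is not a separate alcohol).
–C(=O)–O–C with C on the carbonyl side → ester.
pendant –COOCH3: carbonyl C bonded to C and –OCH3 → ester.
–OH on an sp³ carbon → alcohol (secondary).
halogen on an sp³ carbon → alkyl halide.
The CH2Cl segment supplies the alkyl halide: halogen on an sp³ carbon → alkyl halide.

yes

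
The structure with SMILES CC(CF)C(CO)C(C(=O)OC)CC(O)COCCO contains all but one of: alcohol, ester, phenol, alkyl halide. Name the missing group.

ester: present (CH(COOCH3) — pendant –COOCH3: carbonyl C bonded to C and –OCH3 → ester).
alkyl halide: present (CH(CH2F) — pendant –CH2X: halogen on sp³ carbon → alkyl halide).
alcohol: present (CH(CH2OH) — pendant –CH2OH on an sp³ backbone C → alcohol).
phenol: absent. In each of CH(CH2OH), CH(OH) and CH2OH, the –OH is on an sp³ carbon, not on an aromatic ring, so it is an alcohol.

phenol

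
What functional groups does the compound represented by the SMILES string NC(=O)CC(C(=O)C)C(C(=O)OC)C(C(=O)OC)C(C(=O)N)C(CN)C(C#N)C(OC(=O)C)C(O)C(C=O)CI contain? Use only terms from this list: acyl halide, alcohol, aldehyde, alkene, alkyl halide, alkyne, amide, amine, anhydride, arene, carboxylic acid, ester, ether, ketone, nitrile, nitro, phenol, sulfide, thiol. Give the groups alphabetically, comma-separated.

–C(=O)NH2: carbonyl C bonded to C and to N → amide (the N is not a separate amine).
pendant –COCH3: carbonyl C bonded to two carbons → ketone.
pendant –COOCH3: carbonyl C bonded to C and –OCH3 → ester.
pendant –COOCH3: carbonyl C bonded to C and –OCH3 → ester.
pendant –CONH2: carbonyl C bonded to C and N → amide.
pendant –CH2NH2: N on sp³ C, no adjacent C=O → amine.
pendant –C≡N: nitrile.
pendant –OC(=O)CH3: an acyloxy group → ester.
–OH on an sp³ carbon → alcohol (secondary).
pendant –CHO: carbonyl C bonded to C and H → aldehyde.
halogen on an sp³ carbon → alkyl halide.

alcohol, aldehyde, alkyl halide, amide, amine, ester, ketone, nitrile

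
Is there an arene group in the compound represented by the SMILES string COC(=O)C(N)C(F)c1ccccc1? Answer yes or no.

Working along the chain:
  CH3OOC: CH3O–C(=O)–: carbonyl C bonded to C and to –OCH3 → ester (not ketone + ether).
  CH(NH2): –NH2 on an sp³ carbon with no adjacent C=O → amine.
  CH(F): halogen on an sp³ carbon → alkyl halide.
  C6H5: –C6H5 phenyl ring → arene.
The C6H5 segment supplies the arene: –C6H5 phenyl ring → arene.

yes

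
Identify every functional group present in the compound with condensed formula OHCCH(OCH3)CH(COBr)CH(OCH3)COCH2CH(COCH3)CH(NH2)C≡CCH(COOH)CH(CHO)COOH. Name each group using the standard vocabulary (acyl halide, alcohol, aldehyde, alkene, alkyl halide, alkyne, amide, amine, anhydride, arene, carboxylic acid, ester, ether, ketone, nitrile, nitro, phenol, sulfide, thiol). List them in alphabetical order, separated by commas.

Taking each segment in turn:
  OHC: terminal –CHO: carbonyl C bonded to H and C → aldehyde.
  CH(OCH3): pendant –OCH3: C–O–C with sp³ C, no adjacent C=O → ether.
  CH(COBr): pendant –C(=O)X: carbonyl C bonded to C and halogen → acyl halide.
  CH(OCH3): pendant –OCH3: C–O–C with sp³ C, no adjacent C=O → ether.
  CO: –C(=O)– with carbon on both sides → ketone.
  CH(COCH3): pendant –COCH3: carbonyl C bonded to two carbons → ketone.
  CH(NH2): –NH2 on an sp³ carbon with no adjacent C=O → amine.
  C≡C: C≡C triple bond → alkyne.
  CH(COOH): pendant –COOH: carbonyl C bonded to C and –OH → carboxylic acid.
  CH(CHO): pendant –CHO: carbonyl C bonded to C and H → aldehyde.
  COOH: –COOH: carbonyl C bonded to –OH and C → carboxylic acid (the –OH is not a separate alcohol).

acyl halide, aldehyde, alkyne, amine, carboxylic acid, ether, ketone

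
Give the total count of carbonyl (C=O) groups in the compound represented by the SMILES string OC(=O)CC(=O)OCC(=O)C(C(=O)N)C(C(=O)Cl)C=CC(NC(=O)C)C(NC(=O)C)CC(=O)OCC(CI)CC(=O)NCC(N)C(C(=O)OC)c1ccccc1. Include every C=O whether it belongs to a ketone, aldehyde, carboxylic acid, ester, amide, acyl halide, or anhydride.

10

HOOC: carboxylic acid, 1 C=O (running total 1).
CH2COOCH2: ester, 1 C=O (running total 2).
CO: ketone, 1 C=O (running total 3).
CH(CONH2): amide, 1 C=O (running total 4).
CH(COCl): acyl halide, 1 C=O (running total 5).
CH(NHCOCH3): amide, 1 C=O (running total 6).
CH(NHCOCH3): amide, 1 C=O (running total 7).
CH2COOCH2: ester, 1 C=O (running total 8).
CH2CONHCH2: amide, 1 C=O (running total 9).
CH(COOCH3): ester, 1 C=O (running total 10).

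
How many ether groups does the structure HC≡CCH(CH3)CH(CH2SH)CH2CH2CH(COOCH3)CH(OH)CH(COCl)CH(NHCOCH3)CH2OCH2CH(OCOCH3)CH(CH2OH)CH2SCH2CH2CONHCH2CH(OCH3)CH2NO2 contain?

Working along the chain:
  HC≡C: C≡C triple bond → alkyne.
  CH(CH2SH): pendant –CH2SH → thiol.
  CH(COOCH3): pendant –COOCH3: carbonyl C bonded to C and –OCH3 → ester.
  CH(OH): –OH on an sp³ carbon → alcohol (secondary).
  CH(COCl): pendant –C(=O)X: carbonyl C bonded to C and halogen → acyl halide.
  CH(NHCOCH3): pendant –NHC(=O)CH3: N bonded to a carbonyl → amide (not amine).
  CH2OCH2: C–O–C with sp³ carbons on both sides and no adjacent C=O → ether.
  CH(OCOCH3): pendant –OC(=O)CH3: an acyloxy group → ester.
  CH(CH2OH): pendant –CH2OH on an sp³ backbone C → alcohol.
  CH2SCH2: C–S–C linkage → sulfide (thioether).
  CH2CONHCH2: –C(=O)–N– linkage → amide (the N is not an amine).
  CH(OCH3): pendant –OCH3: C–O–C with sp³ C, no adjacent C=O → ether.
  CH2NO2: –NO2 on carbon → nitro group.
Ether appears at: CH2OCH2, CH(OCH3) → 2.

2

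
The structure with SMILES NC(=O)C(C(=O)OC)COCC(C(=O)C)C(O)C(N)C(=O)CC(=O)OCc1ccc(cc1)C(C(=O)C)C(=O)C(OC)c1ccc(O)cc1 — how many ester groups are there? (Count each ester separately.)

2

Reading the structure from left to right:
  H2NCO: –C(=O)NH2: carbonyl C bonded to C and to N → amide (the N is not a separate amine).
  CH(COOCH3): pendant –COOCH3: carbonyl C bonded to C and –OCH3 → ester.
  CH2OCH2: C–O–C with sp³ carbons on both sides and no adjacent C=O → ether.
  CH(COCH3): pendant –COCH3: carbonyl C bonded to two carbons → ketone.
  CH(OH): –OH on an sp³ carbon → alcohol (secondary).
  CH(NH2): –NH2 on an sp³ carbon with no adjacent C=O → amine.
  CO: –C(=O)– with carbon on both sides → ketone.
  CH2COOCH2: –C(=O)–O–C with C on the carbonyl side → ester.
  C6H4: para-disubstituted benzene ring → arene.
  CH(COCH3): pendant –COCH3: carbonyl C bonded to two carbons → ketone.
  CO: –C(=O)– with carbon on both sides → ketone.
  CH(OCH3): pendant –OCH3: C–O–C with sp³ C, no adjacent C=O → ether.
  C6H4OH: –OH attached directly to an aromatic ring → phenol (not alcohol); the ring itself is an arene.
Ester appears at: CH(COOCH3), CH2COOCH2 → 2.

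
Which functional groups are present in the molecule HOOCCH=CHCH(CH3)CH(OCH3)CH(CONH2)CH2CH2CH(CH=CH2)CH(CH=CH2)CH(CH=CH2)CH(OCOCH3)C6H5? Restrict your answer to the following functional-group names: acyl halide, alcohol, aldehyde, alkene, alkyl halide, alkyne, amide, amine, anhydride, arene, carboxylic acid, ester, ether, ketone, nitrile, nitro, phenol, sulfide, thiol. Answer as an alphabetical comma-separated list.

Working along the chain:
  HOOC: –COOH: carbonyl C bonded to –OH and C → carboxylic acid (the –OH is not a separate alcohol).
  CH=CH: C=C double bond → alkene.
  CH(OCH3): pendant –OCH3: C–O–C with sp³ C, no adjacent C=O → ether.
  CH(CONH2): pendant –CONH2: carbonyl C bonded to C and N → amide.
  CH(CH=CH2): pendant –CH=CH2: C=C double bond → alkene.
  CH(CH=CH2): pendant –CH=CH2: C=C double bond → alkene.
  CH(CH=CH2): pendant –CH=CH2: C=C double bond → alkene.
  CH(OCOCH3): pendant –OC(=O)CH3: an acyloxy group → ester.
  C6H5: –C6H5 phenyl ring → arene.

alkene, amide, arene, carboxylic acid, ester, ether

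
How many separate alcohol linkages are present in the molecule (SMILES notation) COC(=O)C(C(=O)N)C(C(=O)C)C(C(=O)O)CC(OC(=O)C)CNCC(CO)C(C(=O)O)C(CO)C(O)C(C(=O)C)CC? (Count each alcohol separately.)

CH3O–C(=O)–: carbonyl C bonded to C and to –OCH3 → ester (not ketone + ether).
pendant –CONH2: carbonyl C bonded to C and N → amide.
pendant –COCH3: carbonyl C bonded to two carbons → ketone.
pendant –COOH: carbonyl C bonded to C and –OH → carboxylic acid.
pendant –OC(=O)CH3: an acyloxy group → ester.
C–N–C with sp³ carbons and no adjacent C=O → amine (secondary).
pendant –CH2OH on an sp³ backbone C → alcohol.
pendant –COOH: carbonyl C bonded to C and –OH → carboxylic acid.
pendant –CH2OH on an sp³ backbone C → alcohol.
–OH on an sp³ carbon → alcohol (secondary).
pendant –COCH3: carbonyl C bonded to two carbons → ketone.
Alcohol appears at: CH(CH2OH), CH(CH2OH), CH(OH) → 3.

3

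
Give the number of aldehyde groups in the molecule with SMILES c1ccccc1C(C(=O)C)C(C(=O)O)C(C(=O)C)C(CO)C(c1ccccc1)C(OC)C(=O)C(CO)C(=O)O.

C6H5– phenyl ring → arene.
pendant –COCH3: carbonyl C bonded to two carbons → ketone.
pendant –COOH: carbonyl C bonded to C and –OH → carboxylic acid.
pendant –COCH3: carbonyl C bonded to two carbons → ketone.
pendant –CH2OH on an sp³ backbone C → alcohol.
pendant –C6H5: benzene ring → arene.
pendant –OCH3: C–O–C with sp³ C, no adjacent C=O → ether.
–C(=O)– with carbon on both sides → ketone.
pendant –CH2OH on an sp³ backbone C → alcohol.
–COOH: carbonyl C bonded to –OH and C → carboxylic acid (the –OH is not a separate alcohol).
No segment is a aldehyde: CH(COCH3) is ketone, not aldehyde; CH(COOH) is carboxylic acid, not aldehyde; CH(COCH3) is ketone, not aldehyde. → 0.

0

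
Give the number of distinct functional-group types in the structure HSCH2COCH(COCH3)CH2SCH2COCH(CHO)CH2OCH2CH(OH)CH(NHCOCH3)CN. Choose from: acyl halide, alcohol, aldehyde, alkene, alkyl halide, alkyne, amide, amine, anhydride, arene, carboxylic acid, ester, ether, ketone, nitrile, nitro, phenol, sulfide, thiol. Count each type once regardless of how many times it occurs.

8

–SH on an sp³ carbon → thiol.
–C(=O)– with carbon on both sides → ketone.
pendant –COCH3: carbonyl C bonded to two carbons → ketone.
C–S–C linkage → sulfide (thioether).
–C(=O)– with carbon on both sides → ketone.
pendant –CHO: carbonyl C bonded to C and H → aldehyde.
C–O–C with sp³ carbons on both sides and no adjacent C=O → ether.
–OH on an sp³ carbon → alcohol (secondary).
pendant –NHC(=O)CH3: N bonded to a carbonyl → amide (not amine).
–C≡N: carbon triple-bonded to nitrogen → nitrile.
Distinct types present: alcohol, aldehyde, amide, ether, ketone, nitrile, sulfide, thiol.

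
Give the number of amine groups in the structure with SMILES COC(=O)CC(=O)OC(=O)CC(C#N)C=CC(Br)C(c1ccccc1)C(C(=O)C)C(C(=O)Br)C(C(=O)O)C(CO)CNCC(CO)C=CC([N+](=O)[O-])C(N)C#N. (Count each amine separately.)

2

CH3O–C(=O)–: carbonyl C bonded to C and to –OCH3 → ester (not ketone + ether).
two acyl groups sharing one oxygen, –C(=O)–O–C(=O)– → anhydride.
pendant –C≡N: nitrile.
C=C double bond → alkene.
halogen on an sp³ carbon → alkyl halide.
pendant –C6H5: benzene ring → arene.
pendant –COCH3: carbonyl C bonded to two carbons → ketone.
pendant –C(=O)X: carbonyl C bonded to C and halogen → acyl halide.
pendant –COOH: carbonyl C bonded to C and –OH → carboxylic acid.
pendant –CH2OH on an sp³ backbone C → alcohol.
C–N–C with sp³ carbons and no adjacent C=O → amine (secondary).
pendant –CH2OH on an sp³ backbone C → alcohol.
C=C double bond → alkene.
–NO2 on an sp³ carbon → nitro (the N=O is not a carbonyl).
–NH2 on an sp³ carbon with no adjacent C=O → amine.
–C≡N: carbon triple-bonded to nitrogen → nitrile.
Amine appears at: CH2NHCH2, CH(NH2) → 2.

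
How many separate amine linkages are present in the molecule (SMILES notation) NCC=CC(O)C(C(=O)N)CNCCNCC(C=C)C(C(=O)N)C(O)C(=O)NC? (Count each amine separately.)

Working along the chain:
  H2NCH2: –NH2 on an sp³ carbon with no adjacent C=O → amine.
  CH=CH: C=C double bond → alkene.
  CH(OH): –OH on an sp³ carbon → alcohol (secondary).
  CH(CONH2): pendant –CONH2: carbonyl C bonded to C and N → amide.
  CH2NHCH2: C–N–C with sp³ carbons and no adjacent C=O → amine (secondary).
  CH2NHCH2: C–N–C with sp³ carbons and no adjacent C=O → amine (secondary).
  CH(CH=CH2): pendant –CH=CH2: C=C double bond → alkene.
  CH(CONH2): pendant –CONH2: carbonyl C bonded to C and N → amide.
  CH(OH): –OH on an sp³ carbon → alcohol (secondary).
  CONHCH3: –C(=O)NHCH3: carbonyl C bonded to C and to N → amide (the N is not an amine).
Amine appears at: H2NCH2, CH2NHCH2, CH2NHCH2 → 3.

3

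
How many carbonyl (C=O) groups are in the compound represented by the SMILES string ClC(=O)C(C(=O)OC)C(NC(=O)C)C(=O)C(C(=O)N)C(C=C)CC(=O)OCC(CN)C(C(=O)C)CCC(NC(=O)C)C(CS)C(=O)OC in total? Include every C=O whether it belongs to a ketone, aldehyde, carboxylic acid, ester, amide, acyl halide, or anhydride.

9

ClCO: acyl halide, 1 C=O (running total 1).
CH(COOCH3): ester, 1 C=O (running total 2).
CH(NHCOCH3): amide, 1 C=O (running total 3).
CO: ketone, 1 C=O (running total 4).
CH(CONH2): amide, 1 C=O (running total 5).
CH2COOCH2: ester, 1 C=O (running total 6).
CH(COCH3): ketone, 1 C=O (running total 7).
CH(NHCOCH3): amide, 1 C=O (running total 8).
COOCH3: ester, 1 C=O (running total 9).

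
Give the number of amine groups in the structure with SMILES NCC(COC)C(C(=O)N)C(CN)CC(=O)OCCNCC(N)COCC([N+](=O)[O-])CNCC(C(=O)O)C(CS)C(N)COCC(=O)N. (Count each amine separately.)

6

Reading the structure from left to right:
  H2NCH2: –NH2 on an sp³ carbon with no adjacent C=O → amine.
  CH(CH2OCH3): pendant –CH2OCH3: C–O–C linkage → ether.
  CH(CONH2): pendant –CONH2: carbonyl C bonded to C and N → amide.
  CH(CH2NH2): pendant –CH2NH2: N on sp³ C, no adjacent C=O → amine.
  CH2COOCH2: –C(=O)–O–C with C on the carbonyl side → ester.
  CH2NHCH2: C–N–C with sp³ carbons and no adjacent C=O → amine (secondary).
  CH(NH2): –NH2 on an sp³ carbon with no adjacent C=O → amine.
  CH2OCH2: C–O–C with sp³ carbons on both sides and no adjacent C=O → ether.
  CH(NO2): –NO2 on an sp³ carbon → nitro (the N=O is not a carbonyl).
  CH2NHCH2: C–N–C with sp³ carbons and no adjacent C=O → amine (secondary).
  CH(COOH): pendant –COOH: carbonyl C bonded to C and –OH → carboxylic acid.
  CH(CH2SH): pendant –CH2SH → thiol.
  CH(NH2): –NH2 on an sp³ carbon with no adjacent C=O → amine.
  CH2OCH2: C–O–C with sp³ carbons on both sides and no adjacent C=O → ether.
  CONH2: –C(=O)NH2: carbonyl C bonded to C and to N → amide (the N is not a separate amine).
Amine appears at: H2NCH2, CH(CH2NH2), CH2NHCH2, CH(NH2), CH2NHCH2, CH(NH2) → 6.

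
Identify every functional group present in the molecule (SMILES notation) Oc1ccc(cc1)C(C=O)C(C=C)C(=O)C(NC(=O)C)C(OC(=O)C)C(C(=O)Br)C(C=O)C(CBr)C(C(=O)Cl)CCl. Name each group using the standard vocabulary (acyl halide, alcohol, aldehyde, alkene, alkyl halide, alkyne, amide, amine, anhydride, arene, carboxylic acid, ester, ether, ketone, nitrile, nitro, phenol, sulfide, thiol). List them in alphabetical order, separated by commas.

acyl halide, aldehyde, alkene, alkyl halide, amide, arene, ester, ketone, phenol

–OH attached directly to an aromatic ring → phenol (not alcohol); the ring itself is an arene.
pendant –CHO: carbonyl C bonded to C and H → aldehyde.
pendant –CH=CH2: C=C double bond → alkene.
–C(=O)– with carbon on both sides → ketone.
pendant –NHC(=O)CH3: N bonded to a carbonyl → amide (not amine).
pendant –OC(=O)CH3: an acyloxy group → ester.
pendant –C(=O)X: carbonyl C bonded to C and halogen → acyl halide.
pendant –CHO: carbonyl C bonded to C and H → aldehyde.
pendant –CH2X: halogen on sp³ carbon → alkyl halide.
pendant –C(=O)X: carbonyl C bonded to C and halogen → acyl halide.
halogen on an sp³ carbon → alkyl halide.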